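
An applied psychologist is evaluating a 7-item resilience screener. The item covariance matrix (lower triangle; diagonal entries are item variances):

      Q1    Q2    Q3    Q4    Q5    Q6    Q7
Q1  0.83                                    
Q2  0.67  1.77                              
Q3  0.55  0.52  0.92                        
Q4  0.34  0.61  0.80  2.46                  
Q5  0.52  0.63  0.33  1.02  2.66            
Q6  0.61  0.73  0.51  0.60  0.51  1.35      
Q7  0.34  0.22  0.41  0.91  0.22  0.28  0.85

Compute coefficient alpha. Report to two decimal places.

α = 0.79

ΣVar(i) = 0.83 + 1.77 + 0.92 + 2.46 + 2.66 + 1.35 + 0.85 = 10.84
Σ_{i<j} σ_ij = 11.33
σ²_total = 10.84 + 2 × 11.33 = 33.50
α = (k/(k−1))·(1 − ΣVar(i)/σ²_total) = (7/6)·(1 − 10.84/33.50) = 0.79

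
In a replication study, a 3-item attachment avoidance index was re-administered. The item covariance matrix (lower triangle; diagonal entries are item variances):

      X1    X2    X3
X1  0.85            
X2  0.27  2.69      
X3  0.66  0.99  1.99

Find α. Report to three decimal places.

ΣVar(i) = 0.85 + 2.69 + 1.99 = 5.53
Sum of the distinct covariances = 1.92
σ²_total = 5.53 + 2 × 1.92 = 9.37
α = (k/(k−1))·(1 − ΣVar(i)/σ²_total) = (3/2)·(1 − 5.53/9.37) = 0.615

α = 0.615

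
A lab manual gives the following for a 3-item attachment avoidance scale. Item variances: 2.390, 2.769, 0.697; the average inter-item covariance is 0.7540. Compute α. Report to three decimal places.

Σσᵢ² = 2.390 + 2.769 + 0.697 = 5.856
Sum of the 3 distinct covariances = 3 × 0.7540 = 2.2620
σ²_T = Σσᵢ² + 2·Σcov = 5.856 + 2 × 2.2620 = 10.3800
α = (3/2)·(1 − 5.856/10.3800) = 0.654

α = 0.654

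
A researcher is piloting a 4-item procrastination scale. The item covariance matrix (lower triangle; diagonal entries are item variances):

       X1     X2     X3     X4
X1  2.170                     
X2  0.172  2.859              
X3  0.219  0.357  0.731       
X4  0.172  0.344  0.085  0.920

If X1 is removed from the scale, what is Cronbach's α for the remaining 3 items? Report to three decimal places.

Remaining items: X2, X3, X4 (k = 3).
sum of item variances = 2.859 + 0.731 + 0.920 = 4.510
total variance = 4.510 + 2 × 0.786 = 6.082
α (item deleted) = (3/2)·(1 − 4.510/6.082) = 0.388

α = 0.388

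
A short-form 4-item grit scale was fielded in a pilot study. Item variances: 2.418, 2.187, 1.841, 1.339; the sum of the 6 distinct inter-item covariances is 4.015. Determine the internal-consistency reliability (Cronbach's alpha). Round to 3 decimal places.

Σσ²ᵢ = 2.418 + 2.187 + 1.841 + 1.339 = 7.785
Sum of distinct covariances = 4.015
σ²_total = Σσ²ᵢ + 2·Σcov = 7.785 + 2 × 4.015 = 15.815
α = (4/3)·(1 − 7.785/15.815) = 0.677

Cronbach's alpha = 0.677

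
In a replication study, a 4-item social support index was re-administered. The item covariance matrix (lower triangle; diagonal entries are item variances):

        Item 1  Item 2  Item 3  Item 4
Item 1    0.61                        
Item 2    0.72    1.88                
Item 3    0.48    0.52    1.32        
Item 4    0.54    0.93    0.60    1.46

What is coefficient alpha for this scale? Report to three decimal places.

sum of item variances = 0.61 + 1.88 + 1.32 + 1.46 = 5.27
Sum of off-diagonal covariances = 3.79
Var(T) = 5.27 + 2 × 3.79 = 12.85
α = (k/(k−1))·(1 − sum of item variances/Var(T)) = (4/3)·(1 − 5.27/12.85) = 0.787

α = 0.787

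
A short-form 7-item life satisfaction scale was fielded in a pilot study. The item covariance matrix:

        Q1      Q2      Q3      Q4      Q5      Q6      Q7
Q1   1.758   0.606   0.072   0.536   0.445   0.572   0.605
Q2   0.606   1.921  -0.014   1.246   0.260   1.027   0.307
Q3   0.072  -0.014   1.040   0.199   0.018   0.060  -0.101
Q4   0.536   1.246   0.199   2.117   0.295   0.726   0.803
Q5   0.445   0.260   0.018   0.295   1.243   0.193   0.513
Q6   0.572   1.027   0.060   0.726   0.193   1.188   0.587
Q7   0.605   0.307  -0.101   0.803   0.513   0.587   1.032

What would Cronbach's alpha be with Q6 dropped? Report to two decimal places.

α = 0.67

Remaining items: Q1, Q2, Q3, Q4, Q5, Q7 (k = 6).
sum of item variances = 1.758 + 1.921 + 1.040 + 2.117 + 1.243 + 1.032 = 9.111
Var(T) = 9.111 + 2 × 5.790 = 20.691
α (item deleted) = (6/5)·(1 − 9.111/20.691) = 0.67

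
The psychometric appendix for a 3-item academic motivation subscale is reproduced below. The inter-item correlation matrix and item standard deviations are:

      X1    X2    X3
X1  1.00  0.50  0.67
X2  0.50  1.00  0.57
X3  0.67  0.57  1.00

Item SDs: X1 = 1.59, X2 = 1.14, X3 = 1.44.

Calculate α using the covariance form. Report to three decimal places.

Σσ²ᵢ = 1.59² + 1.14² + 1.44² = 5.9013
Covariances σ_ij = r_ij · s_i · s_j:
  σ(X1,X2) = 0.50 × 1.59 × 1.14 = 0.9063
  σ(X1,X3) = 0.67 × 1.59 × 1.44 = 1.5340
  σ(X2,X3) = 0.57 × 1.14 × 1.44 = 0.9357
σ²_T = Σσ²ᵢ + 2·Σσ_ij = 5.9013 + 2 × 3.3760 = 12.6533
α = (3/2)·(1 − 5.9013/12.6533) = 0.800

α = 0.800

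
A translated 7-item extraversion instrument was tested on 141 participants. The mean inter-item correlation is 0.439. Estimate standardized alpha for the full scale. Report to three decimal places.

α = 0.846

Standardized α = k·r̄ / (1 + (k−1)·r̄) = 7 × 0.439 / (1 + 6 × 0.439)
  = 3.0730 / 3.6340 = 0.846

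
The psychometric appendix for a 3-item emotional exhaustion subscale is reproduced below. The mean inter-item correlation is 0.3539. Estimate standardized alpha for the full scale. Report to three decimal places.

standardized alpha = 0.622

Standardized α = k·r̄ / (1 + (k−1)·r̄) = 3 × 0.3539 / (1 + 2 × 0.3539)
  = 1.0617 / 1.7078 = 0.622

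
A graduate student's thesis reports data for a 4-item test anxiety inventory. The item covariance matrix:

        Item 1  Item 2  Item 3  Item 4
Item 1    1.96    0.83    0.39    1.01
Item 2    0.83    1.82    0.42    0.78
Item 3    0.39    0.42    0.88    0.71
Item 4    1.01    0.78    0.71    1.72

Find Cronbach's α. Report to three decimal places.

ΣVar(i) = 1.96 + 1.82 + 0.88 + 1.72 = 6.38
Σ_{i<j} σ_ij = 4.14
σ²_T = 6.38 + 2 × 4.14 = 14.66
α = (k/(k−1))·(1 − ΣVar(i)/σ²_T) = (4/3)·(1 − 6.38/14.66) = 0.753

Cronbach's α = 0.753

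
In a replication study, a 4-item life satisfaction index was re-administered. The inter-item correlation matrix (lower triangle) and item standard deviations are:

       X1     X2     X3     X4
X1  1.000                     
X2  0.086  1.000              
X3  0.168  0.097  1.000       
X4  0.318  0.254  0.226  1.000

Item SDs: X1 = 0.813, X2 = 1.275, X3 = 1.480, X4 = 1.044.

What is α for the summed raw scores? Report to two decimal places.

α = 0.45

Σσ²ᵢ = 0.813² + 1.275² + 1.480² + 1.044² = 5.5669
Covariances σ_ij = r_ij · s_i · s_j:
  σ(X1,X2) = 0.086 × 0.813 × 1.275 = 0.0891
  σ(X1,X3) = 0.168 × 0.813 × 1.480 = 0.2021
  σ(X1,X4) = 0.318 × 0.813 × 1.044 = 0.2699
  σ(X2,X3) = 0.097 × 1.275 × 1.480 = 0.1830
  σ(X2,X4) = 0.254 × 1.275 × 1.044 = 0.3381
  σ(X3,X4) = 0.226 × 1.480 × 1.044 = 0.3492
σ²_T = Σσ²ᵢ + 2·Σσ_ij = 5.5669 + 2 × 1.4314 = 8.4297
α = (4/3)·(1 − 5.5669/8.4297) = 0.45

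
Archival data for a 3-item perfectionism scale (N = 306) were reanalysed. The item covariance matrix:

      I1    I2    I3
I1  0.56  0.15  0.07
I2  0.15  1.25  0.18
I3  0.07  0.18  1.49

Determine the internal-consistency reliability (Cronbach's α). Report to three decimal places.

Σσ²ᵢ = 0.56 + 1.25 + 1.49 = 3.30
Sum of the distinct covariances = 0.40
Var(T) = 3.30 + 2 × 0.40 = 4.10
α = (k/(k−1))·(1 − Σσ²ᵢ/Var(T)) = (3/2)·(1 − 3.30/4.10) = 0.293

α = 0.293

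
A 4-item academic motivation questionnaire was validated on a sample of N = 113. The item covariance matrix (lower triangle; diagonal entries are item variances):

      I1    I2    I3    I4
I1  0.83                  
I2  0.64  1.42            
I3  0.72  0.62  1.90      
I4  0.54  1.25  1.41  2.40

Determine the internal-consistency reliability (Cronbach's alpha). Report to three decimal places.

ΣVar(i) = 0.83 + 1.42 + 1.90 + 2.40 = 6.55
Sum of off-diagonal covariances = 5.18
Var(T) = 6.55 + 2 × 5.18 = 16.91
α = (k/(k−1))·(1 − ΣVar(i)/Var(T)) = (4/3)·(1 − 6.55/16.91) = 0.817

Cronbach's alpha = 0.817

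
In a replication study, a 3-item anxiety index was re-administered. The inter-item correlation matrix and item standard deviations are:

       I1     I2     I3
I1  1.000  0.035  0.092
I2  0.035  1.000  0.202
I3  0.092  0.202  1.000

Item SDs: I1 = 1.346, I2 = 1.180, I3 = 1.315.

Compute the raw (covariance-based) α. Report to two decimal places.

Σσ²ᵢ = 1.346² + 1.180² + 1.315² = 4.9333
Covariances σ_ij = r_ij · s_i · s_j:
  σ(I1,I2) = 0.035 × 1.346 × 1.180 = 0.0556
  σ(I1,I3) = 0.092 × 1.346 × 1.315 = 0.1628
  σ(I2,I3) = 0.202 × 1.180 × 1.315 = 0.3134
σ²_T = Σσ²ᵢ + 2·Σσ_ij = 4.9333 + 2 × 0.5318 = 5.9969
α = (3/2)·(1 − 4.9333/5.9969) = 0.27

α = 0.27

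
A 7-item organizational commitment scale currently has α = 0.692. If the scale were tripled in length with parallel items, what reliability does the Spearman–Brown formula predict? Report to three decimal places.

predicted reliability = 0.871

Length factor m = 3
α' = m·α / (1 + (m−1)·α)
   = 3 × 0.692 / (1 + (3 − 1) × 0.692)
   = 2.0760 / 2.3840 = 0.871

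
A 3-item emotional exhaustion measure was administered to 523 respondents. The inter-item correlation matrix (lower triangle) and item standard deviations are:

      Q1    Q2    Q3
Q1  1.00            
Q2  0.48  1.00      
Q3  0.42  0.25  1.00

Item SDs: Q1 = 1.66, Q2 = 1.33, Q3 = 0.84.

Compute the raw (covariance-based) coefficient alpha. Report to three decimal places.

α = 0.636

Σσ²ᵢ = 1.66² + 1.33² + 0.84² = 5.2301
Covariances σ_ij = r_ij · s_i · s_j:
  σ(Q1,Q2) = 0.48 × 1.66 × 1.33 = 1.0597
  σ(Q1,Q3) = 0.42 × 1.66 × 0.84 = 0.5856
  σ(Q2,Q3) = 0.25 × 1.33 × 0.84 = 0.2793
σ²_T = Σσ²ᵢ + 2·Σσ_ij = 5.2301 + 2 × 1.9246 = 9.0793
α = (3/2)·(1 − 5.2301/9.0793) = 0.636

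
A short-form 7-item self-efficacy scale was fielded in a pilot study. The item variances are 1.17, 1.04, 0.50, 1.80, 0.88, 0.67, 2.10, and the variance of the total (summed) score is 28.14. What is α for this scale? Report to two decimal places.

sum of item variances = 1.17 + 1.04 + 0.50 + 1.80 + 0.88 + 0.67 + 2.10 = 8.16
α = (k/(k−1))·(1 − sum of item variances/σ²_total) = (7/6)·(1 − 8.16/28.14) = 0.83

α = 0.83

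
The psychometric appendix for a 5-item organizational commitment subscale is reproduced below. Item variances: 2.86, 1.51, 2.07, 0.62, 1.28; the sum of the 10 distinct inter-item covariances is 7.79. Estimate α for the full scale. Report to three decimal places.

α = 0.814

Σσ²ᵢ = 2.86 + 1.51 + 2.07 + 0.62 + 1.28 = 8.34
Sum of distinct covariances = 7.79
σ²_total = Σσ²ᵢ + 2·Σcov = 8.34 + 2 × 7.79 = 23.92
α = (5/4)·(1 − 8.34/23.92) = 0.814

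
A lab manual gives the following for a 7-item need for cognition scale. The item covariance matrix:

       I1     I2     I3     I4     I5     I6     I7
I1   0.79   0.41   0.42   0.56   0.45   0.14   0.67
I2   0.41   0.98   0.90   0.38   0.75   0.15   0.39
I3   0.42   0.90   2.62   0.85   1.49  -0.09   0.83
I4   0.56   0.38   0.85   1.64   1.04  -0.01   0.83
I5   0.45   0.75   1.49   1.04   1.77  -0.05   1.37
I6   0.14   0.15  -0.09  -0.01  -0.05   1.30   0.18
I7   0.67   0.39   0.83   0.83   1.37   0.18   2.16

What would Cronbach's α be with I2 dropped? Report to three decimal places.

α = 0.754

Remaining items: I1, I3, I4, I5, I6, I7 (k = 6).
Σσ²ᵢ = 0.79 + 2.62 + 1.64 + 1.77 + 1.30 + 2.16 = 10.28
total variance = 10.28 + 2 × 8.68 = 27.64
α (item deleted) = (6/5)·(1 − 10.28/27.64) = 0.754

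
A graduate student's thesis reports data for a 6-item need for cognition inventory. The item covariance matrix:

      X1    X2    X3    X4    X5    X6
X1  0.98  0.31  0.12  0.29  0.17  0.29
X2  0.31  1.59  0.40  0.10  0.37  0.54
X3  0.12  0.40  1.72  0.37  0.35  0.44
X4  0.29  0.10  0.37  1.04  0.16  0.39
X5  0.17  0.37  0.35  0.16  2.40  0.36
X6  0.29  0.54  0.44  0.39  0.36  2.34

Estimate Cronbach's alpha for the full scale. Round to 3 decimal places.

Σσᵢ² = 0.98 + 1.59 + 1.72 + 1.04 + 2.40 + 2.34 = 10.07
Sum of the distinct covariances = 4.66
Var(T) = 10.07 + 2 × 4.66 = 19.39
α = (k/(k−1))·(1 − Σσᵢ²/Var(T)) = (6/5)·(1 − 10.07/19.39) = 0.577

α = 0.577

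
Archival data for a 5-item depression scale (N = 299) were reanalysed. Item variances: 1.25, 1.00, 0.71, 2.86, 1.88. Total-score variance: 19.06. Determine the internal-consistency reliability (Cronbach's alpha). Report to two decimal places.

α = 0.75

sum of item variances = 1.25 + 1.00 + 0.71 + 2.86 + 1.88 = 7.70
α = (k/(k−1))·(1 − sum of item variances/Var(T)) = (5/4)·(1 − 7.70/19.06) = 0.75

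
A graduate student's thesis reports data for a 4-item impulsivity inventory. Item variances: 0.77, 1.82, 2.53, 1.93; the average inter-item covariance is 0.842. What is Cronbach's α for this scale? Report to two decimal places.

Σσ²ᵢ = 0.77 + 1.82 + 2.53 + 1.93 = 7.05
Sum of the 6 distinct covariances = 6 × 0.842 = 5.052
σ²_T = Σσ²ᵢ + 2·Σcov = 7.05 + 2 × 5.052 = 17.154
α = (4/3)·(1 − 7.05/17.154) = 0.79

Cronbach's α = 0.79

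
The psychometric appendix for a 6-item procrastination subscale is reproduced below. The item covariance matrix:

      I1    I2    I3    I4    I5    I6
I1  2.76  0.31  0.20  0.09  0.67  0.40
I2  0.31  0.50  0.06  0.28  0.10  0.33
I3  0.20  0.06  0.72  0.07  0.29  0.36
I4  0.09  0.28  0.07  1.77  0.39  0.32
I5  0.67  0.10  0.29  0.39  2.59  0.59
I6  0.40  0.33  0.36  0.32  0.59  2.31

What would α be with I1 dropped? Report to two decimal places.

Remaining items: I2, I3, I4, I5, I6 (k = 5).
ΣVar(i) = 0.50 + 0.72 + 1.77 + 2.59 + 2.31 = 7.89
σ²_T = 7.89 + 2 × 2.79 = 13.47
α (item deleted) = (5/4)·(1 − 7.89/13.47) = 0.52

α = 0.52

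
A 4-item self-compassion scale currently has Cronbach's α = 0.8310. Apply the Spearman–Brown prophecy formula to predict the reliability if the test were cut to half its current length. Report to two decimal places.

Length factor m = 1/2
α' = m·α / (1 − (1−m)·α)
   = 1/2 × 0.8310 / (1 − (1 − 1/2) × 0.8310)
   = 0.4155 / 0.5845 = 0.71

predicted reliability = 0.71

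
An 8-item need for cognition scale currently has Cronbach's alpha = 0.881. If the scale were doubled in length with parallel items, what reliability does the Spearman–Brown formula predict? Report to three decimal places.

predicted reliability = 0.937

Length factor m = 2
α' = m·α / (1 + (m−1)·α)
   = 2 × 0.881 / (1 + (2 − 1) × 0.881)
   = 1.7620 / 1.8810 = 0.937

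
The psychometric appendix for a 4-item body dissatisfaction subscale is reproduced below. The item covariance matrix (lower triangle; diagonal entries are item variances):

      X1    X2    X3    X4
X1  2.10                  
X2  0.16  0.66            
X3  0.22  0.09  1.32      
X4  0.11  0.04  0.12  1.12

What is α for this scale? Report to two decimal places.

α = 0.30

Σσᵢ² = 2.10 + 0.66 + 1.32 + 1.12 = 5.20
Sum of off-diagonal covariances = 0.74
σ²_T = 5.20 + 2 × 0.74 = 6.68
α = (k/(k−1))·(1 − Σσᵢ²/σ²_T) = (4/3)·(1 − 5.20/6.68) = 0.30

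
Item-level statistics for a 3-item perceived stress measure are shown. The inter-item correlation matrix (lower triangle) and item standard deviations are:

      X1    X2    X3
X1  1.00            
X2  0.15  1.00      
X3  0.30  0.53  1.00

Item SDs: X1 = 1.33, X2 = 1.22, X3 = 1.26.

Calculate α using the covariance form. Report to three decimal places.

Σσ²ᵢ = 1.33² + 1.22² + 1.26² = 4.8449
Covariances σ_ij = r_ij · s_i · s_j:
  σ(X1,X2) = 0.15 × 1.33 × 1.22 = 0.2434
  σ(X1,X3) = 0.30 × 1.33 × 1.26 = 0.5027
  σ(X2,X3) = 0.53 × 1.22 × 1.26 = 0.8147
σ²_T = Σσ²ᵢ + 2·Σσ_ij = 4.8449 + 2 × 1.5608 = 7.9665
α = (3/2)·(1 − 4.8449/7.9665) = 0.588

α = 0.588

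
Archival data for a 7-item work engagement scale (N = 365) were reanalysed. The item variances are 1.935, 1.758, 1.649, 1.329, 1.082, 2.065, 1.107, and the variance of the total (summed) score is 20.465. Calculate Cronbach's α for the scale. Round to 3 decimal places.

Cronbach's α = 0.544

Σσ²ᵢ = 1.935 + 1.758 + 1.649 + 1.329 + 1.082 + 2.065 + 1.107 = 10.925
α = (k/(k−1))·(1 − Σσ²ᵢ/σ²_total) = (7/6)·(1 − 10.925/20.465) = 0.544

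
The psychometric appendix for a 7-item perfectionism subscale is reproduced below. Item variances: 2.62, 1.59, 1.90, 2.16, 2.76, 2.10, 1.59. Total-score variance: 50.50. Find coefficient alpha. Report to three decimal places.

coefficient alpha = 0.827

Σσ²ᵢ = 2.62 + 1.59 + 1.90 + 2.16 + 2.76 + 2.10 + 1.59 = 14.72
α = (k/(k−1))·(1 − Σσ²ᵢ/Var(T)) = (7/6)·(1 − 14.72/50.50) = 0.827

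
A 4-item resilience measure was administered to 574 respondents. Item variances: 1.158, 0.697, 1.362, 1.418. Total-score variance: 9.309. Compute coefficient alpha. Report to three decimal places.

α = 0.669

ΣVar(i) = 1.158 + 0.697 + 1.362 + 1.418 = 4.635
α = (k/(k−1))·(1 − ΣVar(i)/σ²_total) = (4/3)·(1 − 4.635/9.309) = 0.669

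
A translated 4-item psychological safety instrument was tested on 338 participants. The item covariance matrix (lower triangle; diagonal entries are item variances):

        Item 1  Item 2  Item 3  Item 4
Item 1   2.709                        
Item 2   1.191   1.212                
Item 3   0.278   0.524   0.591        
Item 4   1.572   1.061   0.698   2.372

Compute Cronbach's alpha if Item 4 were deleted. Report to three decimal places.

Remaining items: Item 1, Item 2, Item 3 (k = 3).
Σσᵢ² = 2.709 + 1.212 + 0.591 = 4.512
σ²_total = 4.512 + 2 × 1.993 = 8.498
α (item deleted) = (3/2)·(1 − 4.512/8.498) = 0.704

Cronbach's alpha = 0.704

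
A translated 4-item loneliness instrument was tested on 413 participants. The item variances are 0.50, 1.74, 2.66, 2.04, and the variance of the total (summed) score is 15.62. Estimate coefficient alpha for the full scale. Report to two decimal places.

Σσᵢ² = 0.50 + 1.74 + 2.66 + 2.04 = 6.94
α = (k/(k−1))·(1 − Σσᵢ²/Var(T)) = (4/3)·(1 − 6.94/15.62) = 0.74

α = 0.74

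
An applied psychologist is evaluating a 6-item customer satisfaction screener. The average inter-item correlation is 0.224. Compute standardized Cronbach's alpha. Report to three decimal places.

α = 0.634

Standardized α = k·r̄ / (1 + (k−1)·r̄) = 6 × 0.224 / (1 + 5 × 0.224)
  = 1.3440 / 2.1200 = 0.634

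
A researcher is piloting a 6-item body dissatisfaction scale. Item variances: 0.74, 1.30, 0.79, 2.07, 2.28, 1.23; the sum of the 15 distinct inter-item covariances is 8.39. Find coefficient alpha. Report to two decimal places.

α = 0.80

Σσᵢ² = 0.74 + 1.30 + 0.79 + 2.07 + 2.28 + 1.23 = 8.41
Sum of distinct covariances = 8.39
σ²_total = Σσᵢ² + 2·Σcov = 8.41 + 2 × 8.39 = 25.19
α = (6/5)·(1 − 8.41/25.19) = 0.80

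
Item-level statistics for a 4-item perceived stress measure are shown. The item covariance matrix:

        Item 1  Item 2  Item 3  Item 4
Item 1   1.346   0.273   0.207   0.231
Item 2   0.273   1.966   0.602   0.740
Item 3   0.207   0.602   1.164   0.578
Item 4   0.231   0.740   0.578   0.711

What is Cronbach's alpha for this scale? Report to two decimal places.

sum of item variances = 1.346 + 1.966 + 1.164 + 0.711 = 5.187
Σ_{i<j} σ_ij = 2.631
σ²_T = 5.187 + 2 × 2.631 = 10.449
α = (k/(k−1))·(1 − sum of item variances/σ²_T) = (4/3)·(1 − 5.187/10.449) = 0.67

α = 0.67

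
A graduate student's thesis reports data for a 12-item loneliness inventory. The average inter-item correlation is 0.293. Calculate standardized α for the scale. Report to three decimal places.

Standardized α = k·r̄ / (1 + (k−1)·r̄) = 12 × 0.293 / (1 + 11 × 0.293)
  = 3.5160 / 4.2230 = 0.833

α = 0.833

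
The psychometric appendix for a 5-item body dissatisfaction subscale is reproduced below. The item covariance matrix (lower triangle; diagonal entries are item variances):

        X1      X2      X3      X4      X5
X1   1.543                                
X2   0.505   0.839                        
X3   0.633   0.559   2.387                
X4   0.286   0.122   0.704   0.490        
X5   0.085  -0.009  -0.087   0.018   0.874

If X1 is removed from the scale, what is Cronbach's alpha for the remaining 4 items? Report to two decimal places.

α = 0.48

Remaining items: X2, X3, X4, X5 (k = 4).
Σσ²ᵢ = 0.839 + 2.387 + 0.490 + 0.874 = 4.590
total variance = 4.590 + 2 × 1.307 = 7.204
α (item deleted) = (4/3)·(1 − 4.590/7.204) = 0.48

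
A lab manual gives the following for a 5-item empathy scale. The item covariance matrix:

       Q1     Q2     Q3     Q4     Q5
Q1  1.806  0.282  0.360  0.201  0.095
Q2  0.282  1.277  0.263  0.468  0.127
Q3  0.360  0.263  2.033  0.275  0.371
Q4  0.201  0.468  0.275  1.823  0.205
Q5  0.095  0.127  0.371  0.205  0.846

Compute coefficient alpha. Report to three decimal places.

Σσ²ᵢ = 1.806 + 1.277 + 2.033 + 1.823 + 0.846 = 7.785
Sum of off-diagonal covariances = 2.647
total variance = 7.785 + 2 × 2.647 = 13.079
α = (k/(k−1))·(1 − Σσ²ᵢ/total variance) = (5/4)·(1 − 7.785/13.079) = 0.506

α = 0.506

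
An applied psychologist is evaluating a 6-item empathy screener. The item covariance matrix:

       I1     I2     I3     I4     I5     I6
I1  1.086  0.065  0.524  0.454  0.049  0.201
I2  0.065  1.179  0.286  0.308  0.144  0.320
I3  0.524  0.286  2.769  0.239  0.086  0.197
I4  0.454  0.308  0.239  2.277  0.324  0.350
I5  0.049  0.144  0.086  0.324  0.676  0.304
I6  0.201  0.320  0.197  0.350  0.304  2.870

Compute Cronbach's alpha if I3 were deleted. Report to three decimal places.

Remaining items: I1, I2, I4, I5, I6 (k = 5).
Σσᵢ² = 1.086 + 1.179 + 2.277 + 0.676 + 2.870 = 8.088
σ²_total = 8.088 + 2 × 2.519 = 13.126
α (item deleted) = (5/4)·(1 − 8.088/13.126) = 0.480

α = 0.480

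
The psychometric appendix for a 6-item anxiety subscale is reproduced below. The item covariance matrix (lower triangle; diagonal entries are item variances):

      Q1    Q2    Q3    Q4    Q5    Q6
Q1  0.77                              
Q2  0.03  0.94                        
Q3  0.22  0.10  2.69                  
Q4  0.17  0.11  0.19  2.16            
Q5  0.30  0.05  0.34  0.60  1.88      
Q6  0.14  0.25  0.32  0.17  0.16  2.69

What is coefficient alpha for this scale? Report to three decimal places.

coefficient alpha = 0.434

ΣVar(i) = 0.77 + 0.94 + 2.69 + 2.16 + 1.88 + 2.69 = 11.13
Sum of off-diagonal covariances = 3.15
σ²_T = 11.13 + 2 × 3.15 = 17.43
α = (k/(k−1))·(1 − ΣVar(i)/σ²_T) = (6/5)·(1 − 11.13/17.43) = 0.434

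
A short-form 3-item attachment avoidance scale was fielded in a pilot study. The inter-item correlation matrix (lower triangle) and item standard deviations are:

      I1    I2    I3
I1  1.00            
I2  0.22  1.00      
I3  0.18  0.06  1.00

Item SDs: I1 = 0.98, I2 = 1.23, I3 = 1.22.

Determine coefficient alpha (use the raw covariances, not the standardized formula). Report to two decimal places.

α = 0.34

Σσ²ᵢ = 0.98² + 1.23² + 1.22² = 3.9617
Covariances σ_ij = r_ij · s_i · s_j:
  σ(I1,I2) = 0.22 × 0.98 × 1.23 = 0.2652
  σ(I1,I3) = 0.18 × 0.98 × 1.22 = 0.2152
  σ(I2,I3) = 0.06 × 1.23 × 1.22 = 0.0900
σ²_T = Σσ²ᵢ + 2·Σσ_ij = 3.9617 + 2 × 0.5704 = 5.1025
α = (3/2)·(1 − 3.9617/5.1025) = 0.34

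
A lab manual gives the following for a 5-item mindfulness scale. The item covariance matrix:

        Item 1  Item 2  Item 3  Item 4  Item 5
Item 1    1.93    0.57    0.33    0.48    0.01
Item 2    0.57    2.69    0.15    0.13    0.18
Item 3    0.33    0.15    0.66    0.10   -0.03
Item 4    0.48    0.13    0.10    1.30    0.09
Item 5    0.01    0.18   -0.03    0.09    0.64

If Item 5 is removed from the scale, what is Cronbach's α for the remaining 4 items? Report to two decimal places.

Remaining items: Item 1, Item 2, Item 3, Item 4 (k = 4).
Σσ²ᵢ = 1.93 + 2.69 + 0.66 + 1.30 = 6.58
Var(T) = 6.58 + 2 × 1.76 = 10.10
α (item deleted) = (4/3)·(1 − 6.58/10.10) = 0.46

α = 0.46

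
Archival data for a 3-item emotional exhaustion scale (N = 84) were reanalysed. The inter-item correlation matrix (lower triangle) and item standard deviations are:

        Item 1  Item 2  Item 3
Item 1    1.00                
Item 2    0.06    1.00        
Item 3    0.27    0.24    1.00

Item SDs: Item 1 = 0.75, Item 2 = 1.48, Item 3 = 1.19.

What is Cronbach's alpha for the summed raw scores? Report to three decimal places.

Σσ²ᵢ = 0.75² + 1.48² + 1.19² = 4.1690
Covariances σ_ij = r_ij · s_i · s_j:
  σ(Item 1,Item 2) = 0.06 × 0.75 × 1.48 = 0.0666
  σ(Item 1,Item 3) = 0.27 × 0.75 × 1.19 = 0.2410
  σ(Item 2,Item 3) = 0.24 × 1.48 × 1.19 = 0.4227
σ²_T = Σσ²ᵢ + 2·Σσ_ij = 4.1690 + 2 × 0.7303 = 5.6296
α = (3/2)·(1 − 4.1690/5.6296) = 0.389

α = 0.389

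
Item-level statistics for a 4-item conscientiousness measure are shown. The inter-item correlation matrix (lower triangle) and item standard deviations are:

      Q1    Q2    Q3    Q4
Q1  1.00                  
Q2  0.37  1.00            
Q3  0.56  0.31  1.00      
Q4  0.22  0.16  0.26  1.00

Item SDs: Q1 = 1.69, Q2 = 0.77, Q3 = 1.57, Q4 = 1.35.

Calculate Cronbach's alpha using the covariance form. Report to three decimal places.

Σσ²ᵢ = 1.69² + 0.77² + 1.57² + 1.35² = 7.7364
Covariances σ_ij = r_ij · s_i · s_j:
  σ(Q1,Q2) = 0.37 × 1.69 × 0.77 = 0.4815
  σ(Q1,Q3) = 0.56 × 1.69 × 1.57 = 1.4858
  σ(Q1,Q4) = 0.22 × 1.69 × 1.35 = 0.5019
  σ(Q2,Q3) = 0.31 × 0.77 × 1.57 = 0.3748
  σ(Q2,Q4) = 0.16 × 0.77 × 1.35 = 0.1663
  σ(Q3,Q4) = 0.26 × 1.57 × 1.35 = 0.5511
σ²_T = Σσ²ᵢ + 2·Σσ_ij = 7.7364 + 2 × 3.5614 = 14.8592
α = (4/3)·(1 − 7.7364/14.8592) = 0.639

α = 0.639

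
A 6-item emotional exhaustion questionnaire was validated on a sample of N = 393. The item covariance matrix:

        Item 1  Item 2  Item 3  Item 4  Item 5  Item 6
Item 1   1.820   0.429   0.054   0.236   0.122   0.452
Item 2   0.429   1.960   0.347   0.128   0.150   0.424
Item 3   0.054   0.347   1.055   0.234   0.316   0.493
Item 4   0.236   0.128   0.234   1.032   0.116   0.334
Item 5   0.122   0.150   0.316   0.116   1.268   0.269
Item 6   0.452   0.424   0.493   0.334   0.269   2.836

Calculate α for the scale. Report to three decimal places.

α = 0.542

sum of item variances = 1.820 + 1.960 + 1.055 + 1.032 + 1.268 + 2.836 = 9.971
Sum of off-diagonal covariances = 4.104
σ²_total = 9.971 + 2 × 4.104 = 18.179
α = (k/(k−1))·(1 − sum of item variances/σ²_total) = (6/5)·(1 − 9.971/18.179) = 0.542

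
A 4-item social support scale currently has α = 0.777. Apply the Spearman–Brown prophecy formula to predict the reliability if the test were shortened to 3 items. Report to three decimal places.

predicted reliability = 0.723

Length factor m = 3/4 = 0.7500
α' = m·α / (1 − (1−m)·α)
   = 3/4 × 0.777 / (1 − (1 − 3/4) × 0.777)
   = 0.5827 / 0.8057 = 0.723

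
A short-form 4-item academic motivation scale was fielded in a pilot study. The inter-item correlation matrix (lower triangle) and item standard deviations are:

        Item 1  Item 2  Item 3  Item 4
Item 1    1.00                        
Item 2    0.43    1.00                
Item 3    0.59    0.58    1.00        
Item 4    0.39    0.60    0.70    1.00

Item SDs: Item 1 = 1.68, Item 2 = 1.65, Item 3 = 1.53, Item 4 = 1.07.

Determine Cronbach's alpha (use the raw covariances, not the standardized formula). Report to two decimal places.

Σσ²ᵢ = 1.68² + 1.65² + 1.53² + 1.07² = 9.0307
Covariances σ_ij = r_ij · s_i · s_j:
  σ(Item 1,Item 2) = 0.43 × 1.68 × 1.65 = 1.1920
  σ(Item 1,Item 3) = 0.59 × 1.68 × 1.53 = 1.5165
  σ(Item 1,Item 4) = 0.39 × 1.68 × 1.07 = 0.7011
  σ(Item 2,Item 3) = 0.58 × 1.65 × 1.53 = 1.4642
  σ(Item 2,Item 4) = 0.60 × 1.65 × 1.07 = 1.0593
  σ(Item 3,Item 4) = 0.70 × 1.53 × 1.07 = 1.1460
σ²_T = Σσ²ᵢ + 2·Σσ_ij = 9.0307 + 2 × 7.0791 = 23.1889
α = (4/3)·(1 − 9.0307/23.1889) = 0.81

Cronbach's alpha = 0.81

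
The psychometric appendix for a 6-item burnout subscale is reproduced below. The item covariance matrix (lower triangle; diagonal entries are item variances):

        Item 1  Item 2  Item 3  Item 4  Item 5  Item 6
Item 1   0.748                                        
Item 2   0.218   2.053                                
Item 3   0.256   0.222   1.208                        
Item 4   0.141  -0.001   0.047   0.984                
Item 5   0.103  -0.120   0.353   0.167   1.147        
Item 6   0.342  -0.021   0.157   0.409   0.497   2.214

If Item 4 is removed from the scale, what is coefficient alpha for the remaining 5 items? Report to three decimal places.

α = 0.441

Remaining items: Item 1, Item 2, Item 3, Item 5, Item 6 (k = 5).
Σσ²ᵢ = 0.748 + 2.053 + 1.208 + 1.147 + 2.214 = 7.370
σ²_total = 7.370 + 2 × 2.007 = 11.384
α (item deleted) = (5/4)·(1 − 7.370/11.384) = 0.441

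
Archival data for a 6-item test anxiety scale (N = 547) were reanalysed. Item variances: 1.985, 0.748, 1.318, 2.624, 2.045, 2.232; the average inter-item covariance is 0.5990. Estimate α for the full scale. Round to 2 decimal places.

sum of item variances = 1.985 + 0.748 + 1.318 + 2.624 + 2.045 + 2.232 = 10.952
Sum of the 15 distinct covariances = 15 × 0.5990 = 8.9850
Var(T) = sum of item variances + 2·Σcov = 10.952 + 2 × 8.9850 = 28.9220
α = (6/5)·(1 − 10.952/28.9220) = 0.75

α = 0.75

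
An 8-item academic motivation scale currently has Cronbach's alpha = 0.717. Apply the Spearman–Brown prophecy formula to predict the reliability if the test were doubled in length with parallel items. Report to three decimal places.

Length factor m = 2
α' = m·α / (1 + (m−1)·α)
   = 2 × 0.717 / (1 + (2 − 1) × 0.717)
   = 1.4340 / 1.7170 = 0.835

predicted reliability = 0.835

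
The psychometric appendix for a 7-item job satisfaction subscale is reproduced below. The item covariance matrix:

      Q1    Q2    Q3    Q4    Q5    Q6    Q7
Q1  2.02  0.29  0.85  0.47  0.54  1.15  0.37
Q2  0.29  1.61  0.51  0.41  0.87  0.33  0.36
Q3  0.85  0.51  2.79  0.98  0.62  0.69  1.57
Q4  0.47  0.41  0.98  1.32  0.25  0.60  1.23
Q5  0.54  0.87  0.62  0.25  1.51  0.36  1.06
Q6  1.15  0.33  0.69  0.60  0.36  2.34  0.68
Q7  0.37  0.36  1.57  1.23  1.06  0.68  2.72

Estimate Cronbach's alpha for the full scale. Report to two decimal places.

Cronbach's alpha = 0.78

sum of item variances = 2.02 + 1.61 + 2.79 + 1.32 + 1.51 + 2.34 + 2.72 = 14.31
Sum of off-diagonal covariances = 14.19
total variance = 14.31 + 2 × 14.19 = 42.69
α = (k/(k−1))·(1 − sum of item variances/total variance) = (7/6)·(1 − 14.31/42.69) = 0.78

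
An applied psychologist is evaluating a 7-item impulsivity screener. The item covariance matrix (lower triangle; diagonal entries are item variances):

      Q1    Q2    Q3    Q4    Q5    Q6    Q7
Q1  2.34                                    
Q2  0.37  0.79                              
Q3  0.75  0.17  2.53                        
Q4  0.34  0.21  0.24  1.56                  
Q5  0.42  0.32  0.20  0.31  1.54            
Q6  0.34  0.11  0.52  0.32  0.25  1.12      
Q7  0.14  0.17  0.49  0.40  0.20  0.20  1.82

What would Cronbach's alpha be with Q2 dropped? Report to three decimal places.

Remaining items: Q1, Q3, Q4, Q5, Q6, Q7 (k = 6).
Σσᵢ² = 2.34 + 2.53 + 1.56 + 1.54 + 1.12 + 1.82 = 10.91
total variance = 10.91 + 2 × 5.12 = 21.15
α (item deleted) = (6/5)·(1 − 10.91/21.15) = 0.581

Cronbach's alpha = 0.581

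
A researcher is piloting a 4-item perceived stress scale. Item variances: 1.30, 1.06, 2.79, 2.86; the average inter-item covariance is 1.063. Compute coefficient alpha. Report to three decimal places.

α = 0.819

sum of item variances = 1.30 + 1.06 + 2.79 + 2.86 = 8.01
Sum of the 6 distinct covariances = 6 × 1.063 = 6.378
σ²_T = sum of item variances + 2·Σcov = 8.01 + 2 × 6.378 = 20.766
α = (4/3)·(1 − 8.01/20.766) = 0.819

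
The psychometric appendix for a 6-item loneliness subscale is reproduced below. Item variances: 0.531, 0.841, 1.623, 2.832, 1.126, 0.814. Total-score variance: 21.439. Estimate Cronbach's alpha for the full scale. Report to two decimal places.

Σσᵢ² = 0.531 + 0.841 + 1.623 + 2.832 + 1.126 + 0.814 = 7.767
α = (k/(k−1))·(1 − Σσᵢ²/Var(T)) = (6/5)·(1 − 7.767/21.439) = 0.77

α = 0.77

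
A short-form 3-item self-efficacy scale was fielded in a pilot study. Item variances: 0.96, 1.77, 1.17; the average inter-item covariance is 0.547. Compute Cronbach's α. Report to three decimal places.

sum of item variances = 0.96 + 1.77 + 1.17 = 3.90
Sum of the 3 distinct covariances = 3 × 0.547 = 1.641
σ²_T = sum of item variances + 2·Σcov = 3.90 + 2 × 1.641 = 7.182
α = (3/2)·(1 − 3.90/7.182) = 0.685

α = 0.685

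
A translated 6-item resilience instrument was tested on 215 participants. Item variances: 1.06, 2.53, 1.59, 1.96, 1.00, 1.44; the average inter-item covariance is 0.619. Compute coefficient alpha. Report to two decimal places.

coefficient alpha = 0.79

sum of item variances = 1.06 + 2.53 + 1.59 + 1.96 + 1.00 + 1.44 = 9.58
Sum of the 15 distinct covariances = 15 × 0.619 = 9.285
σ²_T = sum of item variances + 2·Σcov = 9.58 + 2 × 9.285 = 28.150
α = (6/5)·(1 − 9.58/28.150) = 0.79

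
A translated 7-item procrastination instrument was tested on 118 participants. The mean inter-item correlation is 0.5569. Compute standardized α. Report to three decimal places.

α = 0.898

Standardized α = k·r̄ / (1 + (k−1)·r̄) = 7 × 0.5569 / (1 + 6 × 0.5569)
  = 3.8983 / 4.3414 = 0.898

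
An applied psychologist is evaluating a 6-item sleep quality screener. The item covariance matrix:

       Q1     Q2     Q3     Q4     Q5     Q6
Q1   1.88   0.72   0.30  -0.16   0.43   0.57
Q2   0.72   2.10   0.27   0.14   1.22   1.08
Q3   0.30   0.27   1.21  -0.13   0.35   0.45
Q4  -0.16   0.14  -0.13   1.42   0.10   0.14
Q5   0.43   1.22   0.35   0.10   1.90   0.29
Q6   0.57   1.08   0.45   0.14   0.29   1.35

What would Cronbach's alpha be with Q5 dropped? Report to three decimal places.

Cronbach's alpha = 0.574

Remaining items: Q1, Q2, Q3, Q4, Q6 (k = 5).
Σσᵢ² = 1.88 + 2.10 + 1.21 + 1.42 + 1.35 = 7.96
σ²_total = 7.96 + 2 × 3.38 = 14.72
α (item deleted) = (5/4)·(1 − 7.96/14.72) = 0.574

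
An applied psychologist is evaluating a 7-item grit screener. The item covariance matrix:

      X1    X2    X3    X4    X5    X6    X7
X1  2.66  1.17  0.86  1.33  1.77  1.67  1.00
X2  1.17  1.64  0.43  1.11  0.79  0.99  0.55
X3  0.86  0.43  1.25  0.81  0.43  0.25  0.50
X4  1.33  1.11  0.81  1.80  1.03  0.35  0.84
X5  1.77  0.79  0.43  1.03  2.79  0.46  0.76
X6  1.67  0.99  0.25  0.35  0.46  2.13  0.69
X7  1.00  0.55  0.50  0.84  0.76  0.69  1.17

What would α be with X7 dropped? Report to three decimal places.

Remaining items: X1, X2, X3, X4, X5, X6 (k = 6).
Σσᵢ² = 2.66 + 1.64 + 1.25 + 1.80 + 2.79 + 2.13 = 12.27
σ²_T = 12.27 + 2 × 13.45 = 39.17
α (item deleted) = (6/5)·(1 − 12.27/39.17) = 0.824

α = 0.824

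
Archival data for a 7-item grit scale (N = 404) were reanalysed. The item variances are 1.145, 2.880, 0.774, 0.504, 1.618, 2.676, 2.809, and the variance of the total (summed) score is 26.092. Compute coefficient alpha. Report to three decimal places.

Σσ²ᵢ = 1.145 + 2.880 + 0.774 + 0.504 + 1.618 + 2.676 + 2.809 = 12.406
α = (k/(k−1))·(1 − Σσ²ᵢ/σ²_T) = (7/6)·(1 − 12.406/26.092) = 0.612

α = 0.612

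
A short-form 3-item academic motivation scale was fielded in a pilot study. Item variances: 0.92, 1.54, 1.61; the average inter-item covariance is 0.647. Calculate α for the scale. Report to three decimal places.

Σσ²ᵢ = 0.92 + 1.54 + 1.61 = 4.07
Sum of the 3 distinct covariances = 3 × 0.647 = 1.941
σ²_T = Σσ²ᵢ + 2·Σcov = 4.07 + 2 × 1.941 = 7.952
α = (3/2)·(1 − 4.07/7.952) = 0.732

α = 0.732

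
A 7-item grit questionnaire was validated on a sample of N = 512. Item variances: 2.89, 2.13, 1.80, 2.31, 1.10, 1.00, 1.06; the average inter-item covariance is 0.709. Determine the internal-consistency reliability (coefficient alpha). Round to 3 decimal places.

coefficient alpha = 0.826

sum of item variances = 2.89 + 2.13 + 1.80 + 2.31 + 1.10 + 1.00 + 1.06 = 12.29
Sum of the 21 distinct covariances = 21 × 0.709 = 14.889
σ²_T = sum of item variances + 2·Σcov = 12.29 + 2 × 14.889 = 42.068
α = (7/6)·(1 − 12.29/42.068) = 0.826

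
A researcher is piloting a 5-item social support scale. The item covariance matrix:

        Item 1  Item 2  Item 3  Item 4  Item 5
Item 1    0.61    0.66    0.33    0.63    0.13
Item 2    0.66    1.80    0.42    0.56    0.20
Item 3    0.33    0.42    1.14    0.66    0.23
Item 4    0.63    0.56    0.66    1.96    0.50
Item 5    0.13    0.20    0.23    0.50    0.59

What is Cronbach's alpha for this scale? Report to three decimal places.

Cronbach's alpha = 0.733

Σσ²ᵢ = 0.61 + 1.80 + 1.14 + 1.96 + 0.59 = 6.10
Sum of the distinct covariances = 4.32
σ²_total = 6.10 + 2 × 4.32 = 14.74
α = (k/(k−1))·(1 − Σσ²ᵢ/σ²_total) = (5/4)·(1 − 6.10/14.74) = 0.733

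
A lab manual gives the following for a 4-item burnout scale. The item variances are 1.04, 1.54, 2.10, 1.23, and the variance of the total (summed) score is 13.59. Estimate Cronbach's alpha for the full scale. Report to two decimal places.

Cronbach's alpha = 0.75

sum of item variances = 1.04 + 1.54 + 2.10 + 1.23 = 5.91
α = (k/(k−1))·(1 − sum of item variances/σ²_T) = (4/3)·(1 − 5.91/13.59) = 0.75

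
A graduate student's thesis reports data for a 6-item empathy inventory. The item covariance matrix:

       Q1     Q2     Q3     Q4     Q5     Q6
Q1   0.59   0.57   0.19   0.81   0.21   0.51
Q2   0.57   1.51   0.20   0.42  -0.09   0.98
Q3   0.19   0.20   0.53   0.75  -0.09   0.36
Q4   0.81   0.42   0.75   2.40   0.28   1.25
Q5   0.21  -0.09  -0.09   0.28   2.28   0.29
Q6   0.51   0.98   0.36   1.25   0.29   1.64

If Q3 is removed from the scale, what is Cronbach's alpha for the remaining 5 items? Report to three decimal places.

Remaining items: Q1, Q2, Q4, Q5, Q6 (k = 5).
Σσᵢ² = 0.59 + 1.51 + 2.40 + 2.28 + 1.64 = 8.42
total variance = 8.42 + 2 × 5.23 = 18.88
α (item deleted) = (5/4)·(1 − 8.42/18.88) = 0.693

Cronbach's alpha = 0.693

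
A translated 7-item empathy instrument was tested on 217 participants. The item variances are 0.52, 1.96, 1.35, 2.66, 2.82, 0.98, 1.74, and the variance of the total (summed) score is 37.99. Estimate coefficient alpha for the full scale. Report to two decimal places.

sum of item variances = 0.52 + 1.96 + 1.35 + 2.66 + 2.82 + 0.98 + 1.74 = 12.03
α = (k/(k−1))·(1 − sum of item variances/Var(T)) = (7/6)·(1 − 12.03/37.99) = 0.80

α = 0.80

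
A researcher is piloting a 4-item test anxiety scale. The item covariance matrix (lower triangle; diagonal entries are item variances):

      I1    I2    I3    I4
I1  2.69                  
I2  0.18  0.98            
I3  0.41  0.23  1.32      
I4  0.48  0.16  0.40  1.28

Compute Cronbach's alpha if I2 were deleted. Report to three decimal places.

Remaining items: I1, I3, I4 (k = 3).
ΣVar(i) = 2.69 + 1.32 + 1.28 = 5.29
σ²_T = 5.29 + 2 × 1.29 = 7.87
α (item deleted) = (3/2)·(1 − 5.29/7.87) = 0.492

α = 0.492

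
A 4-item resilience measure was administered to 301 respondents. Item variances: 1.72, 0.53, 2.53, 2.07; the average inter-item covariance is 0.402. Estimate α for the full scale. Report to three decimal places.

α = 0.551

Σσᵢ² = 1.72 + 0.53 + 2.53 + 2.07 = 6.85
Sum of the 6 distinct covariances = 6 × 0.402 = 2.412
σ²_T = Σσᵢ² + 2·Σcov = 6.85 + 2 × 2.412 = 11.674
α = (4/3)·(1 − 6.85/11.674) = 0.551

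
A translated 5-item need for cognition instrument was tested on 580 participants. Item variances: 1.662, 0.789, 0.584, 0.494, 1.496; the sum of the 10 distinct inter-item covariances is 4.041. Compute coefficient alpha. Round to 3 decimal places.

coefficient alpha = 0.771

Σσᵢ² = 1.662 + 0.789 + 0.584 + 0.494 + 1.496 = 5.025
Sum of distinct covariances = 4.041
σ²_total = Σσᵢ² + 2·Σcov = 5.025 + 2 × 4.041 = 13.107
α = (5/4)·(1 − 5.025/13.107) = 0.771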